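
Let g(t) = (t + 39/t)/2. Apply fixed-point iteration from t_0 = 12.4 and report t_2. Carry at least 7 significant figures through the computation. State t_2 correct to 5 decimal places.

t_1 = g(12.400000) = 7.772581
t_2 = g(7.772581) = 6.395110

6.39511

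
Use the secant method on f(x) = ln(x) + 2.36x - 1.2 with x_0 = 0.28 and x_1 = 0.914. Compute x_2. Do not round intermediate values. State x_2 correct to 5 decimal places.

f(x_0) = -1.812166, f(x_1) = 0.867115
x_2 = 0.914000 - (0.867115)·(0.914000 - 0.280000)/(0.867115 - (-1.812166)) = 0.708814; f(x_2) = 0.128639

0.70881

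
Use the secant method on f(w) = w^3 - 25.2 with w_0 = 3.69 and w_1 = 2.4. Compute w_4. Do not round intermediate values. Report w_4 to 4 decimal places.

f(w_0) = 25.043409, f(w_1) = -11.376000
w_2 = 2.400000 - (-11.376000)·(2.400000 - 3.690000)/(-11.376000 - (25.043409)) = 2.802946; f(w_2) = -3.178647
w_3 = 2.802946 - (-3.178647)·(2.802946 - 2.400000)/(-3.178647 - (-11.376000)) = 2.959194; f(w_3) = 0.713151
w_4 = 2.959194 - (0.713151)·(2.959194 - 2.802946)/(0.713151 - (-3.178647)) = 2.930562; f(w_4) = -0.031762

2.9306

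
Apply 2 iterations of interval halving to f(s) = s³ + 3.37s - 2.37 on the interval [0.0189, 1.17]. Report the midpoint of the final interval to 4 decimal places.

f(0.018900) = -2.306300, f(1.170000) = 3.174513 (opposite signs)
step 1: m = 0.594450, f(m) = -0.156642 < 0 → root in [0.594450, 1.170000]
step 2: m = 0.882225, f(m) = 1.289752 > 0 → root in [0.594450, 0.882225]
Midpoint of [0.594450, 0.882225] = 0.738337

0.7383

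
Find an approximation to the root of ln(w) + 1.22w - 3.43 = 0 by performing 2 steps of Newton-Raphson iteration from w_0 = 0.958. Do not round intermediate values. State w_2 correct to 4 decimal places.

2.1719

f'(w) = 1/w + 1.22
w_0 = 0.958000: f = -2.304148, f' = 2.263841 → w_1 = 0.958000 - (-2.304148)/(2.263841) = 1.975804
w_1 = 1.975804: f = -0.338543, f' = 1.726123 → w_2 = 1.975804 - (-0.338543)/(1.726123) = 2.171934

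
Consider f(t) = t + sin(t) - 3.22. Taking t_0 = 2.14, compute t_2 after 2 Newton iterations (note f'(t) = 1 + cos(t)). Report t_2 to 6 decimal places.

3.495737

t_0 = 2.140000: f = -0.237670, f' = 0.461039 → t_1 = 2.140000 - (-0.237670)/(0.461039) = 2.655509
t_1 = 2.655509: f = -0.097324, f' = 0.115831 → t_2 = 2.655509 - (-0.097324)/(0.115831) = 3.495737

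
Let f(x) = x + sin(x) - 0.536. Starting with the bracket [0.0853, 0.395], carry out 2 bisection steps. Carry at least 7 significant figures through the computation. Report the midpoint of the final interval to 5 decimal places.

f(0.085300) = -0.365503, f(0.395000) = 0.243808 (opposite signs)
step 1: m = 0.240150, f(m) = -0.058002 < 0 → root in [0.240150, 0.395000]
step 2: m = 0.317575, f(m) = 0.093839 > 0 → root in [0.240150, 0.317575]
Midpoint of [0.240150, 0.317575] = 0.278863

0.27886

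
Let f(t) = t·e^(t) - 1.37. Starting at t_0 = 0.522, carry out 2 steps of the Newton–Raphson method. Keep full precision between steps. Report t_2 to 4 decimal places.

0.6888

f'(t) = (t + 1)·e^(t)
t_0 = 0.522000: f = -0.490224, f' = 2.565171 → t_1 = 0.522000 - (-0.490224)/(2.565171) = 0.713108
t_1 = 0.713108: f = 0.084969, f' = 3.495291 → t_2 = 0.713108 - (0.084969)/(3.495291) = 0.688798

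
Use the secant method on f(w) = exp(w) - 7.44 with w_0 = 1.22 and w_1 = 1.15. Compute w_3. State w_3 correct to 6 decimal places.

1.806749

Secant update: w_(k+1) = w_k − f(w_k)·(w_k − w_(k-1))/(f(w_k) − f(w_(k-1))).
f(w_0) = -4.052812, f(w_1) = -4.281807
w_2 = 1.150000 - (-4.281807)·(1.150000 - 1.220000)/(-4.281807 - (-4.052812)) = 2.458879; f(w_2) = 4.251697
w_3 = 2.458879 - (4.251697)·(2.458879 - 1.150000)/(4.251697 - (-4.281807)) = 1.806749; f(w_3) = -1.349388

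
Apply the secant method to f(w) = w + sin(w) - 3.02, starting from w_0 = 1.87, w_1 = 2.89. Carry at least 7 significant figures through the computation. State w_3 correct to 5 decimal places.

f(w_0) = -0.194428, f(w_1) = 0.118947
w_2 = 2.890000 - (0.118947)·(2.890000 - 1.870000)/(0.118947 - (-0.194428)) = 2.502842; f(w_2) = 0.079035
w_3 = 2.502842 - (0.079035)·(2.502842 - 2.890000)/(0.079035 - (0.118947)) = 1.736179; f(w_3) = -0.297466

1.73618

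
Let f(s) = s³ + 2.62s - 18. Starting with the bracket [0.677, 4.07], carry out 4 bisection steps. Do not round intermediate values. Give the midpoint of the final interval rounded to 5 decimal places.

f(0.677000) = -15.915971, f(4.070000) = 60.082543 (opposite signs)
step 1: m = 2.373500, f(m) = 1.589688 > 0 → root in [0.677000, 2.373500]
step 2: m = 1.525250, f(m) = -10.455522 < 0 → root in [1.525250, 2.373500]
step 3: m = 1.949375, f(m) = -5.484890 < 0 → root in [1.949375, 2.373500]
step 4: m = 2.161437, f(m) = -2.239204 < 0 → root in [2.161437, 2.373500]
Midpoint of [2.161437, 2.373500] = 2.267469

2.26747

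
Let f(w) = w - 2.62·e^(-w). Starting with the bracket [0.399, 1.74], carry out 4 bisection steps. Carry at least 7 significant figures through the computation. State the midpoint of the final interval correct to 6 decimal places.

f(0.399000) = -1.358996, f(1.740000) = 1.280137 (opposite signs)
step 1: m = 1.069500, f(m) = 0.170368 > 0 → root in [0.399000, 1.069500]
step 2: m = 0.734250, f(m) = -0.522997 < 0 → root in [0.734250, 1.069500]
step 3: m = 0.901875, f(m) = -0.161342 < 0 → root in [0.901875, 1.069500]
step 4: m = 0.985688, f(m) = 0.007949 > 0 → root in [0.901875, 0.985688]
Midpoint of [0.901875, 0.985688] = 0.943781

0.943781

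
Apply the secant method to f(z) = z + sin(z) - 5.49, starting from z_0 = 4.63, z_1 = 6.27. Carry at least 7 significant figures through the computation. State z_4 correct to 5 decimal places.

5.88125

Secant update: z_(k+1) = z_k − f(z_k)·(z_k − z_(k-1))/(f(z_k) − f(z_(k-1))).
f(z_0) = -1.856608, f(z_1) = 0.766815
z_2 = 6.270000 - (0.766815)·(6.270000 - 4.630000)/(0.766815 - (-1.856608)) = 5.790635; f(z_2) = -0.172239
z_3 = 5.790635 - (-0.172239)·(5.790635 - 6.270000)/(-0.172239 - (0.766815)) = 5.878559; f(z_3) = -0.005116
z_4 = 5.878559 - (-0.005116)·(5.878559 - 5.790635)/(-0.005116 - (-0.172239)) = 5.881251; f(z_4) = 0.000051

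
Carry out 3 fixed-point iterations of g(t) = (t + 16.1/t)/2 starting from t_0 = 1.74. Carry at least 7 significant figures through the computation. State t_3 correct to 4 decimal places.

4.0172

t_1 = g(1.740000) = 5.496437
t_2 = g(5.496437) = 4.212804
t_3 = g(4.212804) = 4.017243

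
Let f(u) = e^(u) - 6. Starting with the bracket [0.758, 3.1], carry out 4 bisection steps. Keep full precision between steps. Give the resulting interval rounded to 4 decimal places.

[1.7826, 1.9290]

f(0.758000) = -3.865996, f(3.100000) = 16.197951 (opposite signs)
step 1: m = 1.929000, f(m) = 0.882624 > 0 → root in [0.758000, 1.929000]
step 2: m = 1.343500, f(m) = -2.167566 < 0 → root in [1.343500, 1.929000]
step 3: m = 1.636250, f(m) = -0.864126 < 0 → root in [1.636250, 1.929000]
step 4: m = 1.782625, f(m) = -0.054557 < 0 → root in [1.782625, 1.929000]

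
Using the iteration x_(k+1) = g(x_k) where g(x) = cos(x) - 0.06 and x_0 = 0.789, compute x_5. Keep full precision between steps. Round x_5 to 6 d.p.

0.692947

x_1 = g(0.789000) = 0.644555
x_2 = g(0.644555) = 0.739367
x_3 = g(0.739367) = 0.678895
x_4 = g(0.678895) = 0.718267
x_5 = g(0.718267) = 0.692947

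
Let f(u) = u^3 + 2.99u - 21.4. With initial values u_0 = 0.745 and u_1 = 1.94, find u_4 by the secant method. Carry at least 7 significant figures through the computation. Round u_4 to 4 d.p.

2.4076

f(u_0) = -18.758956, f(u_1) = -8.298016
u_2 = 1.940000 - (-8.298016)·(1.940000 - 0.745000)/(-8.298016 - (-18.758956)) = 2.887919; f(u_2) = 11.320356
u_3 = 2.887919 - (11.320356)·(2.887919 - 1.940000)/(11.320356 - (-8.298016)) = 2.340943; f(u_3) = -1.572177
u_4 = 2.340943 - (-1.572177)·(2.340943 - 2.887919)/(-1.572177 - (11.320356)) = 2.407644; f(u_4) = -0.244634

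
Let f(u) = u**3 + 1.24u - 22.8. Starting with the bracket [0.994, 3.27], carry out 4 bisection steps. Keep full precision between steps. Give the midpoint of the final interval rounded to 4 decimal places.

2.6299

f(0.994000) = -20.585332, f(3.270000) = 16.220583 (opposite signs)
step 1: m = 2.132000, f(m) = -10.465476 < 0 → root in [2.132000, 3.270000]
step 2: m = 2.701000, f(m) = 0.254118 > 0 → root in [2.132000, 2.701000]
step 3: m = 2.416500, f(m) = -5.692455 < 0 → root in [2.416500, 2.701000]
step 4: m = 2.558750, f(m) = -2.874498 < 0 → root in [2.558750, 2.701000]
Midpoint of [2.558750, 2.701000] = 2.629875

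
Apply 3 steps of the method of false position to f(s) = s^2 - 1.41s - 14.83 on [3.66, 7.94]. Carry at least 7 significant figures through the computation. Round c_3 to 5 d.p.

4.59120

f(3.660000) = -6.595000, f(7.940000) = 37.018200
step 1: c = 4.307203, f(c) = -2.351158 < 0 → new bracket [4.307203, 7.940000]
step 2: c = 4.524156, f(c) = -0.741076 < 0 → new bracket [4.524156, 7.940000]
step 3: c = 4.591196, f(c) = -0.224505 < 0 → new bracket [4.591196, 7.940000]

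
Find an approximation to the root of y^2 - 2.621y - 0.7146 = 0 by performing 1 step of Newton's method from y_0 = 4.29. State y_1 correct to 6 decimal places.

Newton update: y ← y − f(y)/f'(y).
f'(y) = 2y - 2.621
y_0 = 4.290000: f = 6.445410, f' = 5.959000 → y_1 = 4.290000 - (6.445410)/(5.959000) = 3.208374

3.208374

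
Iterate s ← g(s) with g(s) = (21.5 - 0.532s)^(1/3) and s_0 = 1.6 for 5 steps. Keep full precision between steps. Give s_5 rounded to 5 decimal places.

2.71689

s_1 = g(1.600000) = 2.743458
s_2 = g(2.743458) = 2.716248
s_3 = g(2.716248) = 2.716902
s_4 = g(2.716902) = 2.716886
s_5 = g(2.716886) = 2.716886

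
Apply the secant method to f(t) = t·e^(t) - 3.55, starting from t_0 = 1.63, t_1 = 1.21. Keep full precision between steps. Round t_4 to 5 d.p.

1.13785

f(t_0) = 4.769316, f(t_1) = 0.507716
t_2 = 1.210000 - (0.507716)·(1.210000 - 1.630000)/(0.507716 - (4.769316)) = 1.159962; f(t_2) = 0.150062
t_3 = 1.159962 - (0.150062)·(1.159962 - 1.210000)/(0.150062 - (0.507716)) = 1.138968; f(t_3) = 0.007614
t_4 = 1.138968 - (0.007614)·(1.138968 - 1.159962)/(0.007614 - (0.150062)) = 1.137846; f(t_4) = 0.000123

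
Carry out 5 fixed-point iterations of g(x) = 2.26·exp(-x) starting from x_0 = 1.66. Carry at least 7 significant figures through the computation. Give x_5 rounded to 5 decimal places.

x_1 = g(1.660000) = 0.429714
x_2 = g(0.429714) = 1.470571
x_3 = g(1.470571) = 0.519335
x_4 = g(0.519335) = 1.344510
x_5 = g(1.344510) = 0.589108

0.58911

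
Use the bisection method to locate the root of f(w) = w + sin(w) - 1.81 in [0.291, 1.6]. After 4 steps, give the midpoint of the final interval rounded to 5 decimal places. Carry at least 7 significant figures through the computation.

f(0.291000) = -1.232090, f(1.600000) = 0.789574 (opposite signs)
step 1: m = 0.945500, f(m) = -0.053710 < 0 → root in [0.945500, 1.600000]
step 2: m = 1.272750, f(m) = 0.418662 > 0 → root in [0.945500, 1.272750]
step 3: m = 1.109125, f(m) = 0.194434 > 0 → root in [0.945500, 1.109125]
step 4: m = 1.027313, f(m) = 0.073225 > 0 → root in [0.945500, 1.027313]
Midpoint of [0.945500, 1.027313] = 0.986406

0.98641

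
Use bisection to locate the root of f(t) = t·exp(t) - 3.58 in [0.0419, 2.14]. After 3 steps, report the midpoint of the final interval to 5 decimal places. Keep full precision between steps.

1.22208

f(0.041900) = -3.536307, f(2.140000) = 14.608797 (opposite signs)
step 1: m = 1.090950, f(m) = -0.332132 < 0 → root in [1.090950, 2.140000]
step 2: m = 1.615475, f(m) = 4.546286 > 0 → root in [1.090950, 1.615475]
step 3: m = 1.353213, f(m) = 1.656712 > 0 → root in [1.090950, 1.353213]
Midpoint of [1.090950, 1.353213] = 1.222081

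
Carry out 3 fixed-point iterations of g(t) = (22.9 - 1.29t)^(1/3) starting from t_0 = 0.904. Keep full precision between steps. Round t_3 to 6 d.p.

2.688831

t_1 = g(0.904000) = 2.790694
t_2 = g(2.790694) = 2.682373
t_3 = g(2.682373) = 2.688831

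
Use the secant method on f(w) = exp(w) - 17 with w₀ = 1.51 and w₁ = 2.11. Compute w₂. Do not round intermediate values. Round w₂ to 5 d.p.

3.52100

f(w_0) = -12.473269, f(w_1) = -8.751759
w_2 = 2.110000 - (-8.751759)·(2.110000 - 1.510000)/(-8.751759 - (-12.473269)) = 3.521001; f(w_2) = 16.818265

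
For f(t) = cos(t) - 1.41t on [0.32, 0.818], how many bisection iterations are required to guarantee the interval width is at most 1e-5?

16

Initial width b − a = 0.818 − 0.32 = 0.498000.
After n steps the width is (b−a)/2^n; need (b−a)/2^n ≤ 1e-5.
So n ≥ log₂(0.498000/1e-5) = log₂(49800.0000) ≈ 15.6039.
Hence n = 16.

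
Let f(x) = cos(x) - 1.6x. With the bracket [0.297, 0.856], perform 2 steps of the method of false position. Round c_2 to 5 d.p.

f(0.297000) = 0.481019, f(0.856000) = -0.714136
step 1: c = 0.521983, f(c) = 0.031660 > 0 → new bracket [0.521983, 0.856000]
step 2: c = 0.536162, f(c) = 0.001816 > 0 → new bracket [0.536162, 0.856000]

0.53616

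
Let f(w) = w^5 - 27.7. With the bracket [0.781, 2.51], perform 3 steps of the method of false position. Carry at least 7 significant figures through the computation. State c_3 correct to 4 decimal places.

False-position update: c = (a·f(b) − b·f(a))/(f(b) − f(a)); replace the endpoint whose sign matches f(c).
f(0.781000) = -27.409427, f(2.510000) = 71.925063
step 1: c = 1.258084, f(c) = -24.548275 < 0 → new bracket [1.258084, 2.510000]
step 2: c = 1.576642, f(c) = -17.957602 < 0 → new bracket [1.576642, 2.510000]
step 3: c = 1.763117, f(c) = -10.662496 < 0 → new bracket [1.763117, 2.510000]

1.7631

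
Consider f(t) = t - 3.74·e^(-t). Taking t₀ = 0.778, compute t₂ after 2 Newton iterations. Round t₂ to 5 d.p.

1.16526

f'(t) = 1 + 3.74·e^(-t)
t_0 = 0.778000: f = -0.939871, f' = 2.717871 → t_1 = 0.778000 - (-0.939871)/(2.717871) = 1.123811
t_1 = 1.123811: f = -0.091833, f' = 2.215644 → t_2 = 1.123811 - (-0.091833)/(2.215644) = 1.165259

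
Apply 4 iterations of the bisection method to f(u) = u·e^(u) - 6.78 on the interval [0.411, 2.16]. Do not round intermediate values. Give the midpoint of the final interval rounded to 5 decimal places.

1.55878

f(0.411000) = -6.160078, f(2.160000) = 11.949657 (opposite signs)
step 1: m = 1.285500, f(m) = -2.131020 < 0 → root in [1.285500, 2.160000]
step 2: m = 1.722750, f(m) = 2.867240 > 0 → root in [1.285500, 1.722750]
step 3: m = 1.504125, f(m) = -0.011115 < 0 → root in [1.504125, 1.722750]
step 4: m = 1.613438, f(m) = 1.319518 > 0 → root in [1.504125, 1.613438]
Midpoint of [1.504125, 1.613438] = 1.558781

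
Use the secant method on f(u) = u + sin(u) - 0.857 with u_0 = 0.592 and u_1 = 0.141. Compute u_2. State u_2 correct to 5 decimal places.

0.43984

f(u_0) = 0.293022, f(u_1) = -0.575467
u_2 = 0.141000 - (-0.575467)·(0.141000 - 0.592000)/(-0.575467 - (0.293022)) = 0.439836; f(u_2) = 0.008627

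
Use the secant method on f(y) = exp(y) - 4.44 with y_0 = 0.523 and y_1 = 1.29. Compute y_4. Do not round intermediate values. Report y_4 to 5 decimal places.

Secant update: y_(k+1) = y_k − f(y_k)·(y_k − y_(k-1))/(f(y_k) − f(y_(k-1))).
f(y_0) = -2.752919, f(y_1) = -0.807213
y_2 = 1.290000 - (-0.807213)·(1.290000 - 0.523000)/(-0.807213 - (-2.752919)) = 1.608205; f(y_2) = 0.553838
y_3 = 1.608205 - (0.553838)·(1.608205 - 1.290000)/(0.553838 - (-0.807213)) = 1.478721; f(y_3) = -0.052669
y_4 = 1.478721 - (-0.052669)·(1.478721 - 1.608205)/(-0.052669 - (0.553838)) = 1.489965; f(y_4) = -0.003058

1.48997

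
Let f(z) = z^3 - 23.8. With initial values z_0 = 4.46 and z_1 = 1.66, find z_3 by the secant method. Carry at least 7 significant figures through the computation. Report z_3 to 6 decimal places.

3.280756

f(z_0) = 64.916536, f(z_1) = -19.225704
z_2 = 1.660000 - (-19.225704)·(1.660000 - 4.460000)/(-19.225704 - (64.916536)) = 2.299773; f(z_2) = -11.636595
z_3 = 2.299773 - (-11.636595)·(2.299773 - 1.660000)/(-11.636595 - (-19.225704)) = 3.280756; f(z_3) = 11.511962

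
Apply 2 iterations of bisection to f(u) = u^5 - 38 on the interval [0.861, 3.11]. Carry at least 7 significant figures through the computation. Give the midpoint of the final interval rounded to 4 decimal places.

f(0.861000) = -37.526832, f(3.110000) = 252.939002 (opposite signs)
step 1: m = 1.985500, f(m) = -7.143302 < 0 → root in [1.985500, 3.110000]
step 2: m = 2.547750, f(m) = 69.345551 > 0 → root in [1.985500, 2.547750]
Midpoint of [1.985500, 2.547750] = 2.266625

2.2666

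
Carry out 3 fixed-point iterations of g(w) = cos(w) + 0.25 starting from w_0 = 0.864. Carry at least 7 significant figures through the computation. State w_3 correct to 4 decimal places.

w_1 = g(0.864000) = 0.899401
w_2 = g(0.899401) = 0.872079
w_3 = g(0.872079) = 0.893236

0.8932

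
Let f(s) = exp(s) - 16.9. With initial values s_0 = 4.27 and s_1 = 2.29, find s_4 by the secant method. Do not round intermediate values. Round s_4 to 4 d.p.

f(s_0) = 54.621636, f(s_1) = -7.025062
s_2 = 2.290000 - (-7.025062)·(2.290000 - 4.270000)/(-7.025062 - (54.621636)) = 2.515635; f(s_2) = -4.525542
s_3 = 2.515635 - (-4.525542)·(2.515635 - 2.290000)/(-4.525542 - (-7.025062)) = 2.924160; f(s_3) = 1.718585
s_4 = 2.924160 - (1.718585)·(2.924160 - 2.515635)/(1.718585 - (-4.525542)) = 2.811721; f(s_4) = -0.261475

2.8117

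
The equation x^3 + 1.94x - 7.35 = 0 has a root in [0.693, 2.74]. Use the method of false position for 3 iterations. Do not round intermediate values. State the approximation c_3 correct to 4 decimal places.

f(0.693000) = -5.672767, f(2.740000) = 18.536424
step 1: c = 1.172659, f(c) = -3.462484 < 0 → new bracket [1.172659, 2.740000]
step 2: c = 1.419348, f(c) = -1.737118 < 0 → new bracket [1.419348, 2.740000]
step 3: c = 1.532507, f(c) = -0.777726 < 0 → new bracket [1.532507, 2.740000]

1.5325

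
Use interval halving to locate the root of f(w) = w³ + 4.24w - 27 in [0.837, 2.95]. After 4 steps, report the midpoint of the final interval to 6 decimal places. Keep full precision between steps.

2.487781

f(0.837000) = -22.864744, f(2.950000) = 11.180375 (opposite signs)
step 1: m = 1.893500, f(m) = -12.182714 < 0 → root in [1.893500, 2.950000]
step 2: m = 2.421750, f(m) = -2.528524 < 0 → root in [2.421750, 2.950000]
step 3: m = 2.685875, f(m) = 3.763810 > 0 → root in [2.421750, 2.685875]
step 4: m = 2.553813, f(m) = 0.484024 > 0 → root in [2.421750, 2.553813]
Midpoint of [2.421750, 2.553813] = 2.487781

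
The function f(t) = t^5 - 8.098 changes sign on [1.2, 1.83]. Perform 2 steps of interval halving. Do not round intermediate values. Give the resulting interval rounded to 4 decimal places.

f(1.200000) = -5.609680, f(1.830000) = 12.425690 (opposite signs)
step 1: m = 1.515000, f(m) = -0.116892 < 0 → root in [1.515000, 1.830000]
step 2: m = 1.672500, f(m) = 4.988715 > 0 → root in [1.515000, 1.672500]

[1.5150, 1.6725]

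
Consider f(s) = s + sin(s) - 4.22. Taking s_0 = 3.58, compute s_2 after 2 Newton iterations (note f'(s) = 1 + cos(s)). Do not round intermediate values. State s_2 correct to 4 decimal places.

Newton update: s ← s − f(s)/f'(s).
s_0 = 3.580000: f = -1.064498, f' = 0.094571 → s_1 = 3.580000 - (-1.064498)/(0.094571) = 14.836059
s_1 = 14.836059: f = 11.381614, f' = 0.356630 → s_2 = 14.836059 - (11.381614)/(0.356630) = -17.078259

-17.0783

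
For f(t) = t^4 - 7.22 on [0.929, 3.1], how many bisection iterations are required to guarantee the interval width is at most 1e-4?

15

Initial width b − a = 3.1 − 0.929 = 2.171000.
After n steps the width is (b−a)/2^n; need (b−a)/2^n ≤ 1e-4.
So n ≥ log₂(2.171000/1e-4) = log₂(21710.0000) ≈ 14.4061.
Hence n = 15.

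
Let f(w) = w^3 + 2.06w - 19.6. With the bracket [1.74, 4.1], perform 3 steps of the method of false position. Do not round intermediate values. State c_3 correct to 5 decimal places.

2.37727

f(1.740000) = -10.747576, f(4.100000) = 57.767000
step 1: c = 2.110203, f(c) = -5.856344 < 0 → new bracket [2.110203, 4.100000]
step 2: c = 2.293358, f(c) = -2.813791 < 0 → new bracket [2.293358, 4.100000]
step 3: c = 2.377271, f(c) = -1.267876 < 0 → new bracket [2.377271, 4.100000]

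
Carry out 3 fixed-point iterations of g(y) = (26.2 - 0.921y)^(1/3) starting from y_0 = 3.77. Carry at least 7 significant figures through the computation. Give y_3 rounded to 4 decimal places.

y_1 = g(3.770000) = 2.832605
y_2 = g(2.832605) = 2.868027
y_3 = g(2.868027) = 2.866704

2.8667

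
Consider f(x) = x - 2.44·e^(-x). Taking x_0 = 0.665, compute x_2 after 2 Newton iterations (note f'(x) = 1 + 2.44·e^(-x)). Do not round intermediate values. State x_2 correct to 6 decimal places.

x_0 = 0.665000: f = -0.589827, f' = 2.254827 → x_1 = 0.665000 - (-0.589827)/(2.254827) = 0.926584
x_1 = 0.926584: f = -0.039421, f' = 1.966005 → x_2 = 0.926584 - (-0.039421)/(1.966005) = 0.946635

0.946635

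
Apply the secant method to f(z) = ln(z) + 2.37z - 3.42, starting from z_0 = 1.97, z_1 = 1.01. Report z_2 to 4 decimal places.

1.3415

f(z_0) = 1.926934, f(z_1) = -1.016350
z_2 = 1.010000 - (-1.016350)·(1.010000 - 1.970000)/(-1.016350 - (1.926934)) = 1.341499; f(z_2) = 0.053141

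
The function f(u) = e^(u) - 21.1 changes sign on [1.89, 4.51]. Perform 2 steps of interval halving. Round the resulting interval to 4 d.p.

f(1.890000) = -14.480631, f(4.510000) = 69.821819 (opposite signs)
step 1: m = 3.200000, f(m) = 3.432530 > 0 → root in [1.890000, 3.200000]
step 2: m = 2.545000, f(m) = -8.356772 < 0 → root in [2.545000, 3.200000]

[2.5450, 3.2000]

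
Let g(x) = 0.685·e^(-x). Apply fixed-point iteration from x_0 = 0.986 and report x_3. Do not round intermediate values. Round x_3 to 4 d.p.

0.4030

x_1 = g(0.986000) = 0.255550
x_2 = g(0.255550) = 0.530526
x_3 = g(0.530526) = 0.402982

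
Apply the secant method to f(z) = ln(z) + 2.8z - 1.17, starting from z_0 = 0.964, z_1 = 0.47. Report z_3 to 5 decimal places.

0.60077

f(z_0) = 1.492536, f(z_1) = -0.609023
z_2 = 0.470000 - (-0.609023)·(0.470000 - 0.964000)/(-0.609023 - (1.492536)) = 0.613159; f(z_2) = 0.057714
z_3 = 0.613159 - (0.057714)·(0.613159 - 0.470000)/(0.057714 - (-0.609023)) = 0.600767; f(z_3) = 0.002599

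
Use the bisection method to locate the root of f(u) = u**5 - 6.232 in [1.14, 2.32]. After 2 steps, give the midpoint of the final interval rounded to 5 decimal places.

f(1.140000) = -4.306585, f(2.320000) = 60.978933 (opposite signs)
step 1: m = 1.730000, f(m) = 9.264389 > 0 → root in [1.140000, 1.730000]
step 2: m = 1.435000, f(m) = -0.147015 < 0 → root in [1.435000, 1.730000]
Midpoint of [1.435000, 1.730000] = 1.582500

1.58250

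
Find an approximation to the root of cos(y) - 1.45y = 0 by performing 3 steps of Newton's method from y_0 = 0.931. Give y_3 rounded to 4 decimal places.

0.5777

f'(y) = -sin(y) - 1.45
y_0 = 0.931000: f = -0.752918, f' = -2.252217 → y_1 = 0.931000 - (-0.752918)/(-2.252217) = 0.596699
y_1 = 0.596699: f = -0.038019, f' = -2.011915 → y_2 = 0.596699 - (-0.038019)/(-2.011915) = 0.577802
y_2 = 0.577802: f = -0.000148, f' = -1.996184 → y_3 = 0.577802 - (-0.000148)/(-1.996184) = 0.577728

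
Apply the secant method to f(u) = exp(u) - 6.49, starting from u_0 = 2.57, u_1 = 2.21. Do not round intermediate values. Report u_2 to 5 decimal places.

1.97070

f(u_0) = 6.575824, f(u_1) = 2.625716
u_2 = 2.210000 - (2.625716)·(2.210000 - 2.570000)/(2.625716 - (6.575824)) = 1.970701; f(u_2) = 0.685703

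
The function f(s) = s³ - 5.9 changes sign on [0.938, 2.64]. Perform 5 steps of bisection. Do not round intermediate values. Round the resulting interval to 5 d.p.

[1.78900, 1.84219]

f(0.938000) = -5.074706, f(2.640000) = 12.499744 (opposite signs)
step 1: m = 1.789000, f(m) = -0.174268 < 0 → root in [1.789000, 2.640000]
step 2: m = 2.214500, f(m) = 4.959931 > 0 → root in [1.789000, 2.214500]
step 3: m = 2.001750, f(m) = 2.121018 > 0 → root in [1.789000, 2.001750]
step 4: m = 1.895375, f(m) = 0.909033 > 0 → root in [1.789000, 1.895375]
step 5: m = 1.842188, f(m) = 0.351748 > 0 → root in [1.789000, 1.842188]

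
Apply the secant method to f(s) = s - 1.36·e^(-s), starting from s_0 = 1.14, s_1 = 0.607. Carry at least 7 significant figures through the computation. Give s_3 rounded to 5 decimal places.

f(s_0) = 0.705046, f(s_1) = -0.134177
s_2 = 0.607000 - (-0.134177)·(0.607000 - 1.140000)/(-0.134177 - (0.705046)) = 0.692218; f(s_2) = 0.011585
s_3 = 0.692218 - (0.011585)·(0.692218 - 0.607000)/(0.011585 - (-0.134177)) = 0.685445; f(s_3) = 0.000186

0.68544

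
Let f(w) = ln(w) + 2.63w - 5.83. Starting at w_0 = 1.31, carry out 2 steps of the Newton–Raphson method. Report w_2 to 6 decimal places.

1.960686

Newton update: w ← w − f(w)/f'(w).
f'(w) = 1/w + 2.63
w_0 = 1.310000: f = -2.114673, f' = 3.393359 → w_1 = 1.310000 - (-2.114673)/(3.393359) = 1.933180
w_1 = 1.933180: f = -0.086571, f' = 3.147282 → w_2 = 1.933180 - (-0.086571)/(3.147282) = 1.960686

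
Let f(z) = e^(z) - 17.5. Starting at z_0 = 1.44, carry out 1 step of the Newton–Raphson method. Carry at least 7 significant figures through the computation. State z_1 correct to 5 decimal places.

4.58624

Newton update: z ← z − f(z)/f'(z).
f'(z) = e^(z)
z_0 = 1.440000: f = -13.279304, f' = 4.220696 → z_1 = 1.440000 - (-13.279304)/(4.220696) = 4.586236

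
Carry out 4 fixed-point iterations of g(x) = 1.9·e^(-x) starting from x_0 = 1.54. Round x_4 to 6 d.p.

x_1 = g(1.540000) = 0.407324
x_2 = g(0.407324) = 1.264314
x_3 = g(1.264314) = 0.536623
x_4 = g(0.536623) = 1.110968

1.110968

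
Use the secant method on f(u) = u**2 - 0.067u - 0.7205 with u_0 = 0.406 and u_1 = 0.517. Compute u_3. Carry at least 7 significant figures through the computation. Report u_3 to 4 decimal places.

Secant update: u_(k+1) = u_k − f(u_k)·(u_k − u_(k-1))/(f(u_k) − f(u_(k-1))).
f(u_0) = -0.582866, f(u_1) = -0.487850
u_2 = 0.517000 - (-0.487850)·(0.517000 - 0.406000)/(-0.487850 - (-0.582866)) = 1.086918; f(u_2) = 0.388068
u_3 = 1.086918 - (0.388068)·(1.086918 - 0.517000)/(0.388068 - (-0.487850)) = 0.834421; f(u_3) = -0.080148

0.8344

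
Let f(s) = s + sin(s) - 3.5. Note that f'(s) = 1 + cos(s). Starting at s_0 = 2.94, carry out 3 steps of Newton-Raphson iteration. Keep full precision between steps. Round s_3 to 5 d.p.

3.69400

s_0 = 2.940000: f = -0.359770, f' = 0.020251 → s_1 = 2.940000 - (-0.359770)/(0.020251) = 20.705476
s_1 = 20.705476: f = 18.165103, f' = 0.718724 → s_2 = 20.705476 - (18.165103)/(0.718724) = -4.568637
s_2 = -4.568637: f = -7.078951, f' = 0.856742 → s_3 = -4.568637 - (-7.078951)/(0.856742) = 3.693999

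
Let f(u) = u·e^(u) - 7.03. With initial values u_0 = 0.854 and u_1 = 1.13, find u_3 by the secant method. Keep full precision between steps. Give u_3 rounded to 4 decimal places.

f(u_0) = -5.023933, f(u_1) = -3.531908
u_2 = 1.130000 - (-3.531908)·(1.130000 - 0.854000)/(-3.531908 - (-5.023933)) = 1.783345; f(u_2) = 3.580406
u_3 = 1.783345 - (3.580406)·(1.783345 - 1.130000)/(3.580406 - (-3.531908)) = 1.454445; f(u_3) = -0.801914

1.4544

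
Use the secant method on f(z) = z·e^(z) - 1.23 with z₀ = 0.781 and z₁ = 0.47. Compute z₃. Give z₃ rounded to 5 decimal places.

0.64811

f(z_0) = 0.475434, f(z_1) = -0.478003
z_2 = 0.470000 - (-0.478003)·(0.470000 - 0.781000)/(-0.478003 - (0.475434)) = 0.625919; f(z_2) = -0.059555
z_3 = 0.625919 - (-0.059555)·(0.625919 - 0.470000)/(-0.059555 - (-0.478003)) = 0.648110; f(z_3) = 0.009136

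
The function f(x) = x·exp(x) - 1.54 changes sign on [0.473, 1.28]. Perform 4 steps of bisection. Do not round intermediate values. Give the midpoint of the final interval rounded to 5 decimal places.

f(0.473000) = -0.780929, f(1.280000) = 3.063699 (opposite signs)
step 1: m = 0.876500, f(m) = 0.565770 > 0 → root in [0.473000, 0.876500]
step 2: m = 0.674750, f(m) = -0.215100 < 0 → root in [0.674750, 0.876500]
step 3: m = 0.775625, f(m) = 0.144618 > 0 → root in [0.674750, 0.775625]
step 4: m = 0.725187, f(m) = -0.042402 < 0 → root in [0.725187, 0.775625]
Midpoint of [0.725187, 0.775625] = 0.750406

0.75041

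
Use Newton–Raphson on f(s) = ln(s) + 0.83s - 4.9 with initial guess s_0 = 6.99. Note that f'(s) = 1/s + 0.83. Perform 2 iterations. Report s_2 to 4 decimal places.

s_0 = 6.990000: f = 2.846181, f' = 0.973062 → s_1 = 6.990000 - (2.846181)/(0.973062) = 4.065025
s_1 = 4.065025: f = -0.123609, f' = 1.076001 → s_2 = 4.065025 - (-0.123609)/(1.076001) = 4.179903

4.1799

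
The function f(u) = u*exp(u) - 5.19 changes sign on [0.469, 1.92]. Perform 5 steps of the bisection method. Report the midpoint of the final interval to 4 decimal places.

1.3532

f(0.469000) = -4.440353, f(1.920000) = 7.906240 (opposite signs)
step 1: m = 1.194500, f(m) = -1.245873 < 0 → root in [1.194500, 1.920000]
step 2: m = 1.557250, f(m) = 2.200323 > 0 → root in [1.194500, 1.557250]
step 3: m = 1.375875, f(m) = 0.256455 > 0 → root in [1.194500, 1.375875]
step 4: m = 1.285187, f(m) = -0.543603 < 0 → root in [1.285187, 1.375875]
step 5: m = 1.330531, f(m) = -0.156530 < 0 → root in [1.330531, 1.375875]
Midpoint of [1.330531, 1.375875] = 1.353203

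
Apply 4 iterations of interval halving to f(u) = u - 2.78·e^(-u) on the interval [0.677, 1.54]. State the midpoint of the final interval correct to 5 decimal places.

f(0.677000) = -0.735627, f(1.540000) = 0.944021 (opposite signs)
step 1: m = 1.108500, f(m) = 0.190951 > 0 → root in [0.677000, 1.108500]
step 2: m = 0.892750, f(m) = -0.245738 < 0 → root in [0.892750, 1.108500]
step 3: m = 1.000625, f(m) = -0.021441 < 0 → root in [1.000625, 1.108500]
step 4: m = 1.054563, f(m) = 0.086164 > 0 → root in [1.000625, 1.054563]
Midpoint of [1.000625, 1.054563] = 1.027594

1.02759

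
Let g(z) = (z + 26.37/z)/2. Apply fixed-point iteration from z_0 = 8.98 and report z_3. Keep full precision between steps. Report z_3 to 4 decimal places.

5.1355

z_1 = g(8.980000) = 5.958263
z_2 = g(5.958263) = 5.192025
z_3 = g(5.192025) = 5.135484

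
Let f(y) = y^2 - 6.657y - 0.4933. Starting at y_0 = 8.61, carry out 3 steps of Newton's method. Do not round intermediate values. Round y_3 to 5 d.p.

Newton update: y ← y − f(y)/f'(y).
f'(y) = 2y - 6.657
y_0 = 8.610000: f = 16.322030, f' = 10.563000 → y_1 = 8.610000 - (16.322030)/(10.563000) = 7.064792
y_1 = 7.064792: f = 2.387667, f' = 7.472584 → y_2 = 7.064792 - (2.387667)/(7.472584) = 6.745269
y_2 = 6.745269: f = 0.102095, f' = 6.833537 → y_3 = 6.745269 - (0.102095)/(6.833537) = 6.730328

6.73033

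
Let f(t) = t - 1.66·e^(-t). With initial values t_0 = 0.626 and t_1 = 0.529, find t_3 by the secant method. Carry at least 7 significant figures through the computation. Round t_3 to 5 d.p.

0.76879

f(t_0) = -0.261646, f(t_1) = -0.449062
t_2 = 0.529000 - (-0.449062)·(0.529000 - 0.626000)/(-0.449062 - (-0.261646)) = 0.761419; f(t_2) = -0.013807
t_3 = 0.761419 - (-0.013807)·(0.761419 - 0.529000)/(-0.013807 - (-0.449062)) = 0.768791; f(t_3) = -0.000740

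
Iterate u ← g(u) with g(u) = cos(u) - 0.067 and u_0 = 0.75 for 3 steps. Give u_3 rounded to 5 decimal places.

0.68473

u_1 = g(0.750000) = 0.664689
u_2 = g(0.664689) = 0.720109
u_3 = g(0.720109) = 0.684734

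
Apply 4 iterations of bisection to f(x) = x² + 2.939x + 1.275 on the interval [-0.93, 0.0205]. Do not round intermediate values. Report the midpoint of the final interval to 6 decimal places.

-0.543859

f(-0.930000) = -0.593370, f(0.020500) = 1.335670 (opposite signs)
step 1: m = -0.454750, f(m) = 0.145287 > 0 → root in [-0.930000, -0.454750]
step 2: m = -0.692375, f(m) = -0.280507 < 0 → root in [-0.692375, -0.454750]
step 3: m = -0.573563, f(m) = -0.081726 < 0 → root in [-0.573563, -0.454750]
step 4: m = -0.514156, f(m) = 0.028251 > 0 → root in [-0.573563, -0.514156]
Midpoint of [-0.573563, -0.514156] = -0.543859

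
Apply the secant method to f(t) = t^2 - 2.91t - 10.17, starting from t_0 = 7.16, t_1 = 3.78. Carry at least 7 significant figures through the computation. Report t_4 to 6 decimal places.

f(t_0) = 20.260000, f(t_1) = -6.881400
t_2 = 3.780000 - (-6.881400)·(3.780000 - 7.160000)/(-6.881400 - (20.260000)) = 4.636961; f(t_2) = -2.162147
t_3 = 4.636961 - (-2.162147)·(4.636961 - 3.780000)/(-2.162147 - (-6.881400)) = 5.029582; f(t_3) = 0.490612
t_4 = 5.029582 - (0.490612)·(5.029582 - 4.636961)/(0.490612 - (-2.162147)) = 4.956969; f(t_4) = -0.023237

4.956969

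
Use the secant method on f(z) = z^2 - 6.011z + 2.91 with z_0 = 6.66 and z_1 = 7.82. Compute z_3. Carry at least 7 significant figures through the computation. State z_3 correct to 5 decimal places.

f(z_0) = 7.232340, f(z_1) = 17.056380
z_2 = 7.820000 - (17.056380)·(7.820000 - 6.660000)/(17.056380 - (7.232340)) = 5.806022; f(z_2) = 1.719893
z_3 = 5.806022 - (1.719893)·(5.806022 - 7.820000)/(1.719893 - (17.056380)) = 5.580167; f(z_3) = 0.505878

5.58017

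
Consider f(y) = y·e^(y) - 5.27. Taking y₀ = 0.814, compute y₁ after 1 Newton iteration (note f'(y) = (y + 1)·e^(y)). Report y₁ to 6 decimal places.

y_0 = 0.814000: f = -3.432869, f' = 4.094049 → y_1 = 0.814000 - (-3.432869)/(4.094049) = 1.652502

1.652502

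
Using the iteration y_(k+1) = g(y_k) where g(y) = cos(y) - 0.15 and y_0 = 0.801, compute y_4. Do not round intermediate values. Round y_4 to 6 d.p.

y_1 = g(0.801000) = 0.545989
y_2 = g(0.545989) = 0.704614
y_3 = g(0.704614) = 0.611862
y_4 = g(0.611862) = 0.668580

0.668580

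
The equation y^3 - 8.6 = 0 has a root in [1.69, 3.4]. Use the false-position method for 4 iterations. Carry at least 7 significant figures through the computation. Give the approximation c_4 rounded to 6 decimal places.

f(1.690000) = -3.773191, f(3.400000) = 30.704000
step 1: c = 1.877143, f(c) = -1.985578 < 0 → new bracket [1.877143, 3.400000]
step 2: c = 1.969642, f(c) = -0.958798 < 0 → new bracket [1.969642, 3.400000]
step 3: c = 2.012955, f(c) = -0.443529 < 0 → new bracket [2.012955, 3.400000]
step 4: c = 2.032706, f(c) = -0.201073 < 0 → new bracket [2.032706, 3.400000]

2.032706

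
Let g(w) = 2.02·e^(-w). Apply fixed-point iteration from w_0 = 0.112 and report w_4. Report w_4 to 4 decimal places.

w_1 = g(0.112000) = 1.805969
w_2 = g(1.805969) = 0.331916
w_3 = g(0.331916) = 1.449445
w_4 = g(1.449445) = 0.474095

0.4741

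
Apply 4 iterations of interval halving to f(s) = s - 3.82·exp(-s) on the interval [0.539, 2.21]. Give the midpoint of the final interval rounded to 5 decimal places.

1.21784

f(0.539000) = -1.689326, f(2.210000) = 1.790944 (opposite signs)
step 1: m = 1.374500, f(m) = 0.408170 > 0 → root in [0.539000, 1.374500]
step 2: m = 0.956750, f(m) = -0.510662 < 0 → root in [0.956750, 1.374500]
step 3: m = 1.165625, f(m) = -0.025175 < 0 → root in [1.165625, 1.374500]
step 4: m = 1.270062, f(m) = 0.197353 > 0 → root in [1.165625, 1.270062]
Midpoint of [1.165625, 1.270062] = 1.217844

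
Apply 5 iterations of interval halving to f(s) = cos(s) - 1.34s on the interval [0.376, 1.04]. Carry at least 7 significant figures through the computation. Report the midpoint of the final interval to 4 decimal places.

0.6146

f(0.376000) = 0.426301, f(1.040000) = -0.887380 (opposite signs)
step 1: m = 0.708000, f(m) = -0.189056 < 0 → root in [0.376000, 0.708000]
step 2: m = 0.542000, f(m) = 0.130399 > 0 → root in [0.542000, 0.708000]
step 3: m = 0.625000, f(m) = -0.026537 < 0 → root in [0.542000, 0.625000]
step 4: m = 0.583500, f(m) = 0.052649 > 0 → root in [0.583500, 0.625000]
step 5: m = 0.604250, f(m) = 0.013233 > 0 → root in [0.604250, 0.625000]
Midpoint of [0.604250, 0.625000] = 0.614625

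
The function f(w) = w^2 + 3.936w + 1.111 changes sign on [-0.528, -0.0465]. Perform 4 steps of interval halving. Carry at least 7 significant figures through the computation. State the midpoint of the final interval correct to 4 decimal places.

f(-0.528000) = -0.688424, f(-0.046500) = 0.930138 (opposite signs)
step 1: m = -0.287250, f(m) = 0.062897 > 0 → root in [-0.528000, -0.287250]
step 2: m = -0.407625, f(m) = -0.327254 < 0 → root in [-0.407625, -0.287250]
step 3: m = -0.347438, f(m) = -0.135801 < 0 → root in [-0.347438, -0.287250]
step 4: m = -0.317344, f(m) = -0.037358 < 0 → root in [-0.317344, -0.287250]
Midpoint of [-0.317344, -0.287250] = -0.302297

-0.3023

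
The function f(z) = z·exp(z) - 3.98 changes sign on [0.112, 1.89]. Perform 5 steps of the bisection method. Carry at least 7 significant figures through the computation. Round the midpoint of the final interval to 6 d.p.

f(0.112000) = -3.854727, f(1.890000) = 8.530607 (opposite signs)
step 1: m = 1.001000, f(m) = -1.256278 < 0 → root in [1.001000, 1.890000]
step 2: m = 1.445500, f(m) = 2.154664 > 0 → root in [1.001000, 1.445500]
step 3: m = 1.223250, f(m) = 0.176865 > 0 → root in [1.001000, 1.223250]
step 4: m = 1.112125, f(m) = -0.598236 < 0 → root in [1.112125, 1.223250]
step 5: m = 1.167687, f(m) = -0.226410 < 0 → root in [1.167687, 1.223250]
Midpoint of [1.167687, 1.223250] = 1.195469

1.195469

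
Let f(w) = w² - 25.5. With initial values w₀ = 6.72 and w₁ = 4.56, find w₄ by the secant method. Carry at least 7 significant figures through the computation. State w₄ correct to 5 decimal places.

5.04973

f(w_0) = 19.658400, f(w_1) = -4.706400
w_2 = 4.560000 - (-4.706400)·(4.560000 - 6.720000)/(-4.706400 - (19.658400)) = 4.977234; f(w_2) = -0.727141
w_3 = 4.977234 - (-0.727141)·(4.977234 - 4.560000)/(-0.727141 - (-4.706400)) = 5.053476; f(w_3) = 0.037624
w_4 = 5.053476 - (0.037624)·(5.053476 - 4.977234)/(0.037624 - (-0.727141)) = 5.049726; f(w_4) = -0.000272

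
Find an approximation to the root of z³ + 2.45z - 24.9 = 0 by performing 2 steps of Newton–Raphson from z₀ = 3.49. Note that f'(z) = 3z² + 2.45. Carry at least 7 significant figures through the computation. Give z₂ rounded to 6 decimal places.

z_0 = 3.490000: f = 26.159049, f' = 38.990300 → z_1 = 3.490000 - (26.159049)/(38.990300) = 2.819088
z_1 = 2.819088: f = 4.410790, f' = 26.291776 → z_2 = 2.819088 - (4.410790)/(26.291776) = 2.651325

2.651325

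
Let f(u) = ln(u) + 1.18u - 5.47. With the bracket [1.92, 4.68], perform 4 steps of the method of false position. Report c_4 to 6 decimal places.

3.559630

False-position update: c = (a·f(b) − b·f(a))/(f(b) − f(a)); replace the endpoint whose sign matches f(c).
f(1.920000) = -2.552075, f(4.680000) = 1.595698
step 1: c = 3.618195, f(c) = 0.085445 > 0 → new bracket [1.920000, 3.618195]
step 2: c = 3.563180, f(c) = 0.005206 > 0 → new bracket [1.920000, 3.563180]
step 3: c = 3.559835, f(c) = 0.000320 > 0 → new bracket [1.920000, 3.559835]
step 4: c = 3.559630, f(c) = 0.000020 > 0 → new bracket [1.920000, 3.559630]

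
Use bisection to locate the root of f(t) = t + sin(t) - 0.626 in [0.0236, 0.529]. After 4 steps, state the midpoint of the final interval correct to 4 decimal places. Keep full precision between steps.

f(0.023600) = -0.578802, f(0.529000) = 0.407670 (opposite signs)
step 1: m = 0.276300, f(m) = -0.076902 < 0 → root in [0.276300, 0.529000]
step 2: m = 0.402650, f(m) = 0.168508 > 0 → root in [0.276300, 0.402650]
step 3: m = 0.339475, f(m) = 0.046467 > 0 → root in [0.276300, 0.339475]
step 4: m = 0.307887, f(m) = -0.015066 < 0 → root in [0.307887, 0.339475]
Midpoint of [0.307887, 0.339475] = 0.323681

0.3237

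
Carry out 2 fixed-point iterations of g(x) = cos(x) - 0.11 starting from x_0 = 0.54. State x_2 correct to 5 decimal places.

0.62325

x_1 = g(0.540000) = 0.747709
x_2 = g(0.747709) = 0.623249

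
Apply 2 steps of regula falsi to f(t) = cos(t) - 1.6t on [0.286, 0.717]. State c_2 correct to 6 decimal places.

0.536700

f(0.286000) = 0.501780, f(0.717000) = -0.393420
step 1: c = 0.527585, f(c) = 0.019888 > 0 → new bracket [0.527585, 0.717000]
step 2: c = 0.536700, f(c) = 0.000680 > 0 → new bracket [0.536700, 0.717000]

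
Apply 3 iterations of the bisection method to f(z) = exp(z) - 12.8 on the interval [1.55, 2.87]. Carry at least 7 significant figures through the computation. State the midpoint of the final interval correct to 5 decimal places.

f(1.550000) = -8.088530, f(2.870000) = 4.837018 (opposite signs)
step 1: m = 2.210000, f(m) = -3.684284 < 0 → root in [2.210000, 2.870000]
step 2: m = 2.540000, f(m) = -0.120329 < 0 → root in [2.540000, 2.870000]
step 3: m = 2.705000, f(m) = 2.154317 > 0 → root in [2.540000, 2.705000]
Midpoint of [2.540000, 2.705000] = 2.622500

2.62250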